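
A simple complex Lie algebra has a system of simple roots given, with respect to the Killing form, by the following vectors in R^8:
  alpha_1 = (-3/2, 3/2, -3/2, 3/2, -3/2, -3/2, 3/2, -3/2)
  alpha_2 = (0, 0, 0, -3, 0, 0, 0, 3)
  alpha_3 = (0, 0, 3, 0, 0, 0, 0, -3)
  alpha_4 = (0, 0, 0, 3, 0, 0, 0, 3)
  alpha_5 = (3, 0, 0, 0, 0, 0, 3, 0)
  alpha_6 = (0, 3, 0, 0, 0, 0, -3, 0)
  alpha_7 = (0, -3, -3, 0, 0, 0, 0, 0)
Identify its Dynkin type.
Compute the Cartan integers a_ij = 2(alpha_i, alpha_j)/(alpha_j, alpha_j); the resulting 7x7 Cartan matrix is
[[2, -1, 0, 0, 0, 0, 0], [-1, 2, -1, 0, 0, 0, 0], [0, -1, 2, -1, 0, 0, -1], [0, 0, -1, 2, 0, 0, 0], [0, 0, 0, 0, 2, -1, 0], [0, 0, 0, 0, -1, 2, -1], [0, 0, -1, 0, 0, -1, 2]].
All simple roots have the same length, so the diagram is simply laced. The associated Dynkin diagram is a chain of 6 nodes with one extra node attached to the third node from one end (E_7), so the type is E_7.

E7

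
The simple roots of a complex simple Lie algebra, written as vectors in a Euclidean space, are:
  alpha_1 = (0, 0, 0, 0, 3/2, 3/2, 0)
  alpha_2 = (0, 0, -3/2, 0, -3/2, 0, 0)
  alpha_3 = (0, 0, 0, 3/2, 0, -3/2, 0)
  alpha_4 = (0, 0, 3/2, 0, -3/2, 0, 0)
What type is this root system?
Compute the Cartan integers a_ij = 2(alpha_i, alpha_j)/(alpha_j, alpha_j); the resulting 4x4 Cartan matrix is
[[2, -1, -1, -1], [-1, 2, 0, 0], [-1, 0, 2, 0], [-1, 0, 0, 2]].
All simple roots have the same length, so the diagram is simply laced. The associated Dynkin diagram is a chain of 2 nodes with a fork of two nodes at one end (D_4), so the type is D_4 (the algebra so(8)).

D_4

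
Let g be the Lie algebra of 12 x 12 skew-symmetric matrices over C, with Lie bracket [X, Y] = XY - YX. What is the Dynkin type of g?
D_6 (so(12))

This is so(12) with 12 even, which has dimension 12(12-1)/2 = 66 and rank 12/2 = 6. In the classification of classical Lie algebras, the orthogonal algebra so(2n) in an even number of variables has type D_n; here n = 6, so the Dynkin diagram is a chain of 4 nodes with a fork of two nodes at one end (D_6). Hence the type is D_6.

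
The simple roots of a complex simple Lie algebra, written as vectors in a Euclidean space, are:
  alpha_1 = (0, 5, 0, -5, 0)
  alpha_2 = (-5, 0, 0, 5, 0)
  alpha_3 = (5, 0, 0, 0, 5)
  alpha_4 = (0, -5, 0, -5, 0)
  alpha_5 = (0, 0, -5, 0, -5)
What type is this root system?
Compute the Cartan integers a_ij = 2(alpha_i, alpha_j)/(alpha_j, alpha_j); the resulting 5x5 Cartan matrix is
[[2, -1, 0, 0, 0], [-1, 2, -1, -1, 0], [0, -1, 2, 0, -1], [0, -1, 0, 2, 0], [0, 0, -1, 0, 2]].
All simple roots have the same length, so the diagram is simply laced. The associated Dynkin diagram is a chain of 3 nodes with a fork of two nodes at one end (D_5), so the type is D_5 (the algebra so(10)).

D_5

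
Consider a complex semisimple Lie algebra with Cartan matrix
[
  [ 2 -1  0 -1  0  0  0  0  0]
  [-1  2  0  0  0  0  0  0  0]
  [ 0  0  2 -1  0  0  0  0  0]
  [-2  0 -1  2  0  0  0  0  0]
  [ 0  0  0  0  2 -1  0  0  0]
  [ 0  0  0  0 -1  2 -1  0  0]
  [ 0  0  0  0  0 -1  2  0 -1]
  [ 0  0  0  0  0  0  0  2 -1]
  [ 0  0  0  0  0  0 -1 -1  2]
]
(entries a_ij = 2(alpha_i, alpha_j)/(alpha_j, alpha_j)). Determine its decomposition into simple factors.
type A_5 + type F_4

The diagram associated to this matrix has two connected components: the simple roots {alpha_5, alpha_6, alpha_7, alpha_8, alpha_9} form a chain of 5 nodes with single edges (A_5), and {alpha_1, alpha_2, alpha_3, alpha_4} form a chain of 4 nodes with a double edge between the middle two (F_4). A semisimple Lie algebra decomposes uniquely as the direct sum of simple ideals, one per connected component of its Dynkin diagram, so g ≅ A_5 ⊕ F_4 (dimension 35 + 52 = 87).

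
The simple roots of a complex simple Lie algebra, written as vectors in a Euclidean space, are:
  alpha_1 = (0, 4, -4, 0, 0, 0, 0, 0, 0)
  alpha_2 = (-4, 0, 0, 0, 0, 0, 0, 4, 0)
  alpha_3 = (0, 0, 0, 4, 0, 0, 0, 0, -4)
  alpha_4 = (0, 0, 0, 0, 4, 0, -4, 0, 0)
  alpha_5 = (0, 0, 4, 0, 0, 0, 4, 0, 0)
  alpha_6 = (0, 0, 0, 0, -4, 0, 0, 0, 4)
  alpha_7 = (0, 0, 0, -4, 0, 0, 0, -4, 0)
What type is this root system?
Compute the Cartan integers a_ij = 2(alpha_i, alpha_j)/(alpha_j, alpha_j); the resulting 7x7 Cartan matrix is
[[2, 0, 0, 0, -1, 0, 0], [0, 2, 0, 0, 0, 0, -1], [0, 0, 2, 0, 0, -1, -1], [0, 0, 0, 2, -1, -1, 0], [-1, 0, 0, -1, 2, 0, 0], [0, 0, -1, -1, 0, 2, 0], [0, -1, -1, 0, 0, 0, 2]].
All simple roots have the same length, so the diagram is simply laced. The associated Dynkin diagram is a chain of 7 nodes with single edges (A_7), so the type is A_7 (the algebra sl(8)).

A_7 (sl(8))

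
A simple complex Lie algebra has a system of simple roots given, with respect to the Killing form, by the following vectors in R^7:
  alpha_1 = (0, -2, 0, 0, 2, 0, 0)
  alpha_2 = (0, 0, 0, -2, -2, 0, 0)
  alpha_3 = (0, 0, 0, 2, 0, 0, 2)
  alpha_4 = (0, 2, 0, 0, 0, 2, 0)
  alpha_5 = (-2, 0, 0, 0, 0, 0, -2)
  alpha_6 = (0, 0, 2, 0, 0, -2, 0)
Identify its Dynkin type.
A_6

Compute the Cartan integers a_ij = 2(alpha_i, alpha_j)/(alpha_j, alpha_j); the resulting 6x6 Cartan matrix is
[[2, -1, 0, -1, 0, 0], [-1, 2, -1, 0, 0, 0], [0, -1, 2, 0, -1, 0], [-1, 0, 0, 2, 0, -1], [0, 0, -1, 0, 2, 0], [0, 0, 0, -1, 0, 2]].
All simple roots have the same length, so the diagram is simply laced. The associated Dynkin diagram is a chain of 6 nodes with single edges (A_6), so the type is A_6 (the algebra sl(7)).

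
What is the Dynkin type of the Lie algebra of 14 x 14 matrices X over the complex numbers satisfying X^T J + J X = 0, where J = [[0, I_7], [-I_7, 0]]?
C7

This is sp(14), which has dimension 14(14+1)/2 = 105 and rank 14/2 = 7. In the classification of classical Lie algebras, the symplectic algebra sp(2n) has type C_n; here n = 7, so the Dynkin diagram is a chain of 7 nodes with a double edge at one end; the terminal node there is the unique long simple root (C_7). Hence the type is C_7.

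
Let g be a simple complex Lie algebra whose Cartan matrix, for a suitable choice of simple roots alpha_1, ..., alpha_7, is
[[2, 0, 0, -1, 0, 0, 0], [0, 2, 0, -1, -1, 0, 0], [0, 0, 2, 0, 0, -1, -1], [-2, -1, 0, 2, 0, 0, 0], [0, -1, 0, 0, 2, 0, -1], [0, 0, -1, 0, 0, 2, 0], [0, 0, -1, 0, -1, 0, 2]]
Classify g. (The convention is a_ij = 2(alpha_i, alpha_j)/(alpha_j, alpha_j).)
B_7

The matrix has rank 7 with 2's on the diagonal. Reading the off-diagonal entries as Dynkin edges (a single edge where a_ij = a_ji = -1; a double or triple edge where a_ij * a_ji = 2 or 3), the diagram is a chain of 7 nodes with a double edge at one end; the terminal node there is the unique short simple root (B_7). One simple-root ordering that puts it in standard form is (alpha_6, alpha_3, alpha_7, alpha_5, alpha_2, alpha_4, alpha_1). So the algebra is type B_7, i.e. so(15).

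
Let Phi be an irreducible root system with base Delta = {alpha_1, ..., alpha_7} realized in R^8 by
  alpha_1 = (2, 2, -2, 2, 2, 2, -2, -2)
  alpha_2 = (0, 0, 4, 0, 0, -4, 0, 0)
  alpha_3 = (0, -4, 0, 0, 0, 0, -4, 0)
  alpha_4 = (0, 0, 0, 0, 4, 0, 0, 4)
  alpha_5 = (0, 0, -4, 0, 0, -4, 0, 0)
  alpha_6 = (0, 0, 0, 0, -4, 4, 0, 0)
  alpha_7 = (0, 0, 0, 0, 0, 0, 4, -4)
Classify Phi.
Compute the Cartan integers a_ij = 2(alpha_i, alpha_j)/(alpha_j, alpha_j); the resulting 7x7 Cartan matrix is
[[2, -1, 0, 0, 0, 0, 0], [-1, 2, 0, 0, 0, -1, 0], [0, 0, 2, 0, 0, 0, -1], [0, 0, 0, 2, 0, -1, -1], [0, 0, 0, 0, 2, -1, 0], [0, -1, 0, -1, -1, 2, 0], [0, 0, -1, -1, 0, 0, 2]].
All simple roots have the same length, so the diagram is simply laced. The associated Dynkin diagram is a chain of 6 nodes with one extra node attached to the third node from one end (E_7), so the type is E_7.

type E_7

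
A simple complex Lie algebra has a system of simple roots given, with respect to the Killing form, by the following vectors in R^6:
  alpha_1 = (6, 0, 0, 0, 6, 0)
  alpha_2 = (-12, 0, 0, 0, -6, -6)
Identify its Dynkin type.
Compute the Cartan integers a_ij = 2(alpha_i, alpha_j)/(alpha_j, alpha_j); the resulting 2x2 Cartan matrix is
[[2, -1], [-3, 2]].
The roots have two lengths (squared-length ratio 3:1); the short ones are alpha_{1}. The associated Dynkin diagram is two nodes joined by a triple edge (G_2), so the type is G_2.

G_2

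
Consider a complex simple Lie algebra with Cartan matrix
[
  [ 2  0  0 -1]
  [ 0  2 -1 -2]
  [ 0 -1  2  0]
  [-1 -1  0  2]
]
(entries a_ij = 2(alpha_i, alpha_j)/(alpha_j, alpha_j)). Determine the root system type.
The matrix has rank 4 with 2's on the diagonal. Reading the off-diagonal entries as Dynkin edges (a single edge where a_ij = a_ji = -1; a double or triple edge where a_ij * a_ji = 2 or 3), the diagram is a chain of 4 nodes with a double edge between the middle two (F_4). One simple-root ordering that puts it in standard form is (alpha_3, alpha_2, alpha_4, alpha_1). So the algebra is type F_4.

F4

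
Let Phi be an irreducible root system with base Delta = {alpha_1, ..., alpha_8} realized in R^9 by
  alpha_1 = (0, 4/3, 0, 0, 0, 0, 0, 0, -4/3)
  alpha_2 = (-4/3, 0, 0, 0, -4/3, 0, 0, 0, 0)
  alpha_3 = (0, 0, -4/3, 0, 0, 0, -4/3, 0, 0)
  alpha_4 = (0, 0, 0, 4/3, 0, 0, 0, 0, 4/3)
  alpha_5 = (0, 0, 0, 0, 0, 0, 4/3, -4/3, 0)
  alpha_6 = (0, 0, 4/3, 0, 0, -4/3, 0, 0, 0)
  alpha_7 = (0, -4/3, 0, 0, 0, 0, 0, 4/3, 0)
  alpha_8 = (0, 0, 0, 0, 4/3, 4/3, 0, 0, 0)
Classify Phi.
Compute the Cartan integers a_ij = 2(alpha_i, alpha_j)/(alpha_j, alpha_j); the resulting 8x8 Cartan matrix is
[[2, 0, 0, -1, 0, 0, -1, 0], [0, 2, 0, 0, 0, 0, 0, -1], [0, 0, 2, 0, -1, -1, 0, 0], [-1, 0, 0, 2, 0, 0, 0, 0], [0, 0, -1, 0, 2, 0, -1, 0], [0, 0, -1, 0, 0, 2, 0, -1], [-1, 0, 0, 0, -1, 0, 2, 0], [0, -1, 0, 0, 0, -1, 0, 2]].
All simple roots have the same length, so the diagram is simply laced. The associated Dynkin diagram is a chain of 8 nodes with single edges (A_8), so the type is A_8 (the algebra sl(9)).

A8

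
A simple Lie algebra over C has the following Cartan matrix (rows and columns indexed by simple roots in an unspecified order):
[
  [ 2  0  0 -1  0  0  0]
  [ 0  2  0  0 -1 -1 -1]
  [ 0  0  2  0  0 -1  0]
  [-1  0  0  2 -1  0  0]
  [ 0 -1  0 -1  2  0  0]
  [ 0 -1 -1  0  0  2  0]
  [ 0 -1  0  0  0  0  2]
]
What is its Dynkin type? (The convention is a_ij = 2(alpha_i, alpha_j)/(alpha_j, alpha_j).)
E_7

The matrix has rank 7 with 2's on the diagonal. Reading the off-diagonal entries as Dynkin edges (a single edge where a_ij = a_ji = -1; a double or triple edge where a_ij * a_ji = 2 or 3), the diagram is a chain of 6 nodes with one extra node attached to the third node from one end (E_7). One simple-root ordering that puts it in standard form is (alpha_3, alpha_7, alpha_6, alpha_2, alpha_5, alpha_4, alpha_1). So the algebra is type E_7.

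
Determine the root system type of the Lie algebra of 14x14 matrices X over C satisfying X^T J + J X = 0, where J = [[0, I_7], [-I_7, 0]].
C7

This is sp(14), which has dimension 14(14+1)/2 = 105 and rank 14/2 = 7. In the classification of classical Lie algebras, the symplectic algebra sp(2n) has type C_n; here n = 7, so the Dynkin diagram is a chain of 7 nodes with a double edge at one end; the terminal node there is the unique long simple root (C_7). Hence the type is C_7.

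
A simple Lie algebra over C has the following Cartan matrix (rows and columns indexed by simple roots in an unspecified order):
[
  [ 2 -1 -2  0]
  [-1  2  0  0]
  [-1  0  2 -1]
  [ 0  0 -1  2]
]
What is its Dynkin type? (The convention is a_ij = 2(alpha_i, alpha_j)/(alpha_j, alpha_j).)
F_4

The matrix has rank 4 with 2's on the diagonal. Reading the off-diagonal entries as Dynkin edges (a single edge where a_ij = a_ji = -1; a double or triple edge where a_ij * a_ji = 2 or 3), the diagram is a chain of 4 nodes with a double edge between the middle two (F_4). One simple-root ordering that puts it in standard form is (alpha_2, alpha_1, alpha_3, alpha_4). So the algebra is type F_4.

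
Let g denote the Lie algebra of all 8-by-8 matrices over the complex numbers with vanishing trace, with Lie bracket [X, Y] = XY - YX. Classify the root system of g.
This is sl(8), which has dimension 8^2 - 1 = 63 and rank 8 - 1 = 7 (a Cartan subalgebra is the diagonal traceless matrices). In the classification of classical Lie algebras, the special linear algebra sl(n+1) has type A_n; here n = 7, so the Dynkin diagram is a chain of 7 nodes with single edges (A_7). Hence the type is A_7.

A7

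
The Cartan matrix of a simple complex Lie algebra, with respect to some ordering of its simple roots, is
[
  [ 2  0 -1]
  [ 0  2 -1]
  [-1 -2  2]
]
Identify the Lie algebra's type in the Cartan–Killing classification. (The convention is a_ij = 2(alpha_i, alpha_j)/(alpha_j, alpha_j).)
The matrix has rank 3 with 2's on the diagonal. Reading the off-diagonal entries as Dynkin edges (a single edge where a_ij = a_ji = -1; a double or triple edge where a_ij * a_ji = 2 or 3), the diagram is a chain of 3 nodes with a double edge at one end; the terminal node there is the unique short simple root (B_3). One simple-root ordering that puts it in standard form is (alpha_1, alpha_3, alpha_2). So the algebra is type B_3, i.e. so(7).

B_3 (so(7))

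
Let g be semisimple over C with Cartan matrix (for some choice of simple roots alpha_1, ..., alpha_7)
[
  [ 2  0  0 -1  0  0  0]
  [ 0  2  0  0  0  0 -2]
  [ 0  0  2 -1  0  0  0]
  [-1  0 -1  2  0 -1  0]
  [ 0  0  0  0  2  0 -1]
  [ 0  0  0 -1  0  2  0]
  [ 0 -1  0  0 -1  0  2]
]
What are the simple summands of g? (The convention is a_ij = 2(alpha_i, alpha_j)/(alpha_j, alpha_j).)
C_3 (sp(6)) + D_4 (so(8))

The diagram associated to this matrix has two connected components: the simple roots {alpha_2, alpha_5, alpha_7} form a chain of 3 nodes with a double edge at one end; the terminal node there is the unique long simple root (C_3), and {alpha_1, alpha_3, alpha_4, alpha_6} form a chain of 2 nodes with a fork of two nodes at one end (D_4). A semisimple Lie algebra decomposes uniquely as the direct sum of simple ideals, one per connected component of its Dynkin diagram, so g ≅ C_3 ⊕ D_4 (dimension 21 + 28 = 49).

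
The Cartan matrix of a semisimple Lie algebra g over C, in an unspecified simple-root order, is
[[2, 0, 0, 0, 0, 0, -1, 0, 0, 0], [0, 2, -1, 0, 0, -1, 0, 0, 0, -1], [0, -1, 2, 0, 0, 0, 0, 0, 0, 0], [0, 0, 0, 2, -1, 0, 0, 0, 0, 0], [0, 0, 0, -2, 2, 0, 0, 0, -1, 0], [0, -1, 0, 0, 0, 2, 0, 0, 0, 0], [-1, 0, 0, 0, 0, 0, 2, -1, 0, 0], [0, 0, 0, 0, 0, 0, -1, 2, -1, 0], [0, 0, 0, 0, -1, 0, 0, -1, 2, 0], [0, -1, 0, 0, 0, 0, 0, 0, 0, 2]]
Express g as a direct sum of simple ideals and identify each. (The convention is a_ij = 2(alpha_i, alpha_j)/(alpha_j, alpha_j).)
type B_6 ⊕ type D_4

The diagram associated to this matrix has two connected components: the simple roots {alpha_1, alpha_4, alpha_5, alpha_7, alpha_8, alpha_9} form a chain of 6 nodes with a double edge at one end; the terminal node there is the unique short simple root (B_6), and {alpha_2, alpha_3, alpha_6, alpha_10} form a chain of 2 nodes with a fork of two nodes at one end (D_4). A semisimple Lie algebra decomposes uniquely as the direct sum of simple ideals, one per connected component of its Dynkin diagram, so g ≅ B_6 ⊕ D_4 (dimension 78 + 28 = 106).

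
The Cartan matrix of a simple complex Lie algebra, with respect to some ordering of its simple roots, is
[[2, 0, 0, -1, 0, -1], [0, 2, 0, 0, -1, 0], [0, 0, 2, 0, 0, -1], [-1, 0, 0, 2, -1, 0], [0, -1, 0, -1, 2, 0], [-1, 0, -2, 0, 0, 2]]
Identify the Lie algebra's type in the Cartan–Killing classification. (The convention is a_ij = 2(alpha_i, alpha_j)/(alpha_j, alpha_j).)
The matrix has rank 6 with 2's on the diagonal. Reading the off-diagonal entries as Dynkin edges (a single edge where a_ij = a_ji = -1; a double or triple edge where a_ij * a_ji = 2 or 3), the diagram is a chain of 6 nodes with a double edge at one end; the terminal node there is the unique short simple root (B_6). One simple-root ordering that puts it in standard form is (alpha_2, alpha_5, alpha_4, alpha_1, alpha_6, alpha_3). So the algebra is type B_6, i.e. so(13).

B6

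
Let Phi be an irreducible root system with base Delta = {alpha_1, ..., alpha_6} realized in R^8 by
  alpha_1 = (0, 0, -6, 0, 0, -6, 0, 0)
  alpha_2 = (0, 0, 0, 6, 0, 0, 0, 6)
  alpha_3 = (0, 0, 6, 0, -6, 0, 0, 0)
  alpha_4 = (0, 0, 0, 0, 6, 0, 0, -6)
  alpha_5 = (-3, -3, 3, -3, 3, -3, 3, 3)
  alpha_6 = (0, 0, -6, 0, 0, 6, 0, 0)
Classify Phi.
type E_6

Compute the Cartan integers a_ij = 2(alpha_i, alpha_j)/(alpha_j, alpha_j); the resulting 6x6 Cartan matrix is
[[2, 0, -1, 0, 0, 0], [0, 2, 0, -1, 0, 0], [-1, 0, 2, -1, 0, -1], [0, -1, -1, 2, 0, 0], [0, 0, 0, 0, 2, -1], [0, 0, -1, 0, -1, 2]].
All simple roots have the same length, so the diagram is simply laced. The associated Dynkin diagram is a chain of 5 nodes with one extra node attached to the third node from one end (E_6), so the type is E_6.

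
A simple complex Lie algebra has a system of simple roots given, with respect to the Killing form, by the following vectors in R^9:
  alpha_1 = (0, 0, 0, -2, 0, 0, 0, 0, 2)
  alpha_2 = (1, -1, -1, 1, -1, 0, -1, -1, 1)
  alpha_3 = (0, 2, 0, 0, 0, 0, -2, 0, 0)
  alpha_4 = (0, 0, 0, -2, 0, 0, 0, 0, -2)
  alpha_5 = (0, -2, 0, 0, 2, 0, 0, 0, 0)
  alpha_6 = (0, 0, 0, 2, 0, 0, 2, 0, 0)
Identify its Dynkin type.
Compute the Cartan integers a_ij = 2(alpha_i, alpha_j)/(alpha_j, alpha_j); the resulting 6x6 Cartan matrix is
[[2, 0, 0, 0, 0, -1], [0, 2, 0, -1, 0, 0], [0, 0, 2, 0, -1, -1], [0, -1, 0, 2, 0, -1], [0, 0, -1, 0, 2, 0], [-1, 0, -1, -1, 0, 2]].
All simple roots have the same length, so the diagram is simply laced. The associated Dynkin diagram is a chain of 5 nodes with one extra node attached to the third node from one end (E_6), so the type is E_6.

type E_6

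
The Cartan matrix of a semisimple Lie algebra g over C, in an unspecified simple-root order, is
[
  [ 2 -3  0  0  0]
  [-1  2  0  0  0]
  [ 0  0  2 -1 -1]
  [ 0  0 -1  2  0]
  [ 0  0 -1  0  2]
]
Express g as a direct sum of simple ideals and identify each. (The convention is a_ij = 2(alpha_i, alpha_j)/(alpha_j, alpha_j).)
The diagram associated to this matrix has two connected components: the simple roots {alpha_3, alpha_4, alpha_5} form a chain of 3 nodes with single edges (A_3), and {alpha_1, alpha_2} form two nodes joined by a triple edge (G_2). A semisimple Lie algebra decomposes uniquely as the direct sum of simple ideals, one per connected component of its Dynkin diagram, so g ≅ A_3 ⊕ G_2 (dimension 15 + 14 = 29).

A_3 ⊕ G_2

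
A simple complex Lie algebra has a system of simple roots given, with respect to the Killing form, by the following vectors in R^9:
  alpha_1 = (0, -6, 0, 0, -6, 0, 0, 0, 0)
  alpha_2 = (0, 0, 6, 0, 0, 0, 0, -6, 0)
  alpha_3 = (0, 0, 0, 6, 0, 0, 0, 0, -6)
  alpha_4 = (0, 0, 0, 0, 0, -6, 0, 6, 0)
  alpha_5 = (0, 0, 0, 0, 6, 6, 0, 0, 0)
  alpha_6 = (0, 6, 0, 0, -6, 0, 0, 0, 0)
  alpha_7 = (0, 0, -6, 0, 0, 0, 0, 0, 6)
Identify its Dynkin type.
D_7 (so(14))

Compute the Cartan integers a_ij = 2(alpha_i, alpha_j)/(alpha_j, alpha_j); the resulting 7x7 Cartan matrix is
[[2, 0, 0, 0, -1, 0, 0], [0, 2, 0, -1, 0, 0, -1], [0, 0, 2, 0, 0, 0, -1], [0, -1, 0, 2, -1, 0, 0], [-1, 0, 0, -1, 2, -1, 0], [0, 0, 0, 0, -1, 2, 0], [0, -1, -1, 0, 0, 0, 2]].
All simple roots have the same length, so the diagram is simply laced. The associated Dynkin diagram is a chain of 5 nodes with a fork of two nodes at one end (D_7), so the type is D_7 (the algebra so(14)).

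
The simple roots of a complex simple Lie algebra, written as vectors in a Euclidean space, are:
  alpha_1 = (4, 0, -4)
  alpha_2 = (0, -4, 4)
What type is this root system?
A2

Compute the Cartan integers a_ij = 2(alpha_i, alpha_j)/(alpha_j, alpha_j); the resulting 2x2 Cartan matrix is
[[2, -1], [-1, 2]].
All simple roots have the same length, so the diagram is simply laced. The associated Dynkin diagram is a chain of 2 nodes with single edges (A_2), so the type is A_2 (the algebra sl(3)).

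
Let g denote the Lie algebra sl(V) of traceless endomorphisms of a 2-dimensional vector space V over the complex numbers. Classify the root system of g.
This is sl(2), which has dimension 2^2 - 1 = 3 and rank 2 - 1 = 1 (a Cartan subalgebra is the diagonal traceless matrices). In the classification of classical Lie algebras, the special linear algebra sl(n+1) has type A_n; here n = 1, so the Dynkin diagram is a chain of 1 nodes with single edges (A_1). Hence the type is A_1.

type A_1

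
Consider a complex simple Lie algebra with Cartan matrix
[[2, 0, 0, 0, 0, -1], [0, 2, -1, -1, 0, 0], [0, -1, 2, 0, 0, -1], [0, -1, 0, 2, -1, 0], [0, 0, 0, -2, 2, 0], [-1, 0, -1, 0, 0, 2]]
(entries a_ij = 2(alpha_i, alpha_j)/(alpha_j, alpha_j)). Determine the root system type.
The matrix has rank 6 with 2's on the diagonal. Reading the off-diagonal entries as Dynkin edges (a single edge where a_ij = a_ji = -1; a double or triple edge where a_ij * a_ji = 2 or 3), the diagram is a chain of 6 nodes with a double edge at one end; the terminal node there is the unique long simple root (C_6). One simple-root ordering that puts it in standard form is (alpha_1, alpha_6, alpha_3, alpha_2, alpha_4, alpha_5). So the algebra is type C_6, i.e. sp(12).

C_6 (sp(12))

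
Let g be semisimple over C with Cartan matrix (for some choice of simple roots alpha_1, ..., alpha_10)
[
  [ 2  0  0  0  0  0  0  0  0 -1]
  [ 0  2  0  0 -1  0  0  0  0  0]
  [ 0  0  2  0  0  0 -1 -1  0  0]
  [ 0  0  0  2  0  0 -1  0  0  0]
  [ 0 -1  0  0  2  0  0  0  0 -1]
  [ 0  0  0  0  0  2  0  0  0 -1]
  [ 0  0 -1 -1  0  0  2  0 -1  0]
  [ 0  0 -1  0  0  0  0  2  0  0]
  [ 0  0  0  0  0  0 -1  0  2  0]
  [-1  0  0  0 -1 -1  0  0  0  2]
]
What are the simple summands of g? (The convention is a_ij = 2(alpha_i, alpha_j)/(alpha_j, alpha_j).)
The diagram associated to this matrix has two connected components: the simple roots {alpha_1, alpha_2, alpha_5, alpha_6, alpha_10} form a chain of 3 nodes with a fork of two nodes at one end (D_5), and {alpha_3, alpha_4, alpha_7, alpha_8, alpha_9} form a chain of 3 nodes with a fork of two nodes at one end (D_5). A semisimple Lie algebra decomposes uniquely as the direct sum of simple ideals, one per connected component of its Dynkin diagram, so g ≅ D_5 ⊕ D_5 (dimension 45 + 45 = 90).

D_5 (so(10)) + D_5 (so(10))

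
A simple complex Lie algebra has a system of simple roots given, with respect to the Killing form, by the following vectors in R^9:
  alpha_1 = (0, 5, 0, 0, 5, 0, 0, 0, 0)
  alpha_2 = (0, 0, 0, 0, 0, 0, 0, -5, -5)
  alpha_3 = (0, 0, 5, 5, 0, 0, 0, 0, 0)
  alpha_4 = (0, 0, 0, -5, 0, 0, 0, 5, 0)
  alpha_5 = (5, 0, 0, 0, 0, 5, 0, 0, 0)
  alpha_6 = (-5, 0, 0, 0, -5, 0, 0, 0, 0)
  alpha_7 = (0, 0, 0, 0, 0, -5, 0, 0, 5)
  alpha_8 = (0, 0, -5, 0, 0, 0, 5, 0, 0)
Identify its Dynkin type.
Compute the Cartan integers a_ij = 2(alpha_i, alpha_j)/(alpha_j, alpha_j); the resulting 8x8 Cartan matrix is
[[2, 0, 0, 0, 0, -1, 0, 0], [0, 2, 0, -1, 0, 0, -1, 0], [0, 0, 2, -1, 0, 0, 0, -1], [0, -1, -1, 2, 0, 0, 0, 0], [0, 0, 0, 0, 2, -1, -1, 0], [-1, 0, 0, 0, -1, 2, 0, 0], [0, -1, 0, 0, -1, 0, 2, 0], [0, 0, -1, 0, 0, 0, 0, 2]].
All simple roots have the same length, so the diagram is simply laced. The associated Dynkin diagram is a chain of 8 nodes with single edges (A_8), so the type is A_8 (the algebra sl(9)).

A_8 (sl(9))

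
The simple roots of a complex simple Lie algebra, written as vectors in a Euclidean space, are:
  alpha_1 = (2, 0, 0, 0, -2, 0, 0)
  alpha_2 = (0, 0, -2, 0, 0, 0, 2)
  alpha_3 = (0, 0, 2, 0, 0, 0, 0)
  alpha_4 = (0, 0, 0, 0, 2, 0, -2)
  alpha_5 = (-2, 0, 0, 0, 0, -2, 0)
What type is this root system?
B_5

Compute the Cartan integers a_ij = 2(alpha_i, alpha_j)/(alpha_j, alpha_j); the resulting 5x5 Cartan matrix is
[[2, 0, 0, -1, -1], [0, 2, -2, -1, 0], [0, -1, 2, 0, 0], [-1, -1, 0, 2, 0], [-1, 0, 0, 0, 2]].
The roots have two lengths (squared-length ratio 2:1); the short ones are alpha_{3}. The associated Dynkin diagram is a chain of 5 nodes with a double edge at one end; the terminal node there is the unique short simple root (B_5), so the type is B_5 (the algebra so(11)).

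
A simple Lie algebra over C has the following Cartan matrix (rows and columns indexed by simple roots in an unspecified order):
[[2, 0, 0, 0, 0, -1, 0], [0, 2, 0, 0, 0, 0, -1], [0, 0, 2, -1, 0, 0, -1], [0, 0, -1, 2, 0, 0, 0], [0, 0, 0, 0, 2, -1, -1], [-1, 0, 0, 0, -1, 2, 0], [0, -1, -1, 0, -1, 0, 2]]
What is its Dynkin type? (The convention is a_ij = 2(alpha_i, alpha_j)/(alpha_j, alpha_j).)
E_7

The matrix has rank 7 with 2's on the diagonal. Reading the off-diagonal entries as Dynkin edges (a single edge where a_ij = a_ji = -1; a double or triple edge where a_ij * a_ji = 2 or 3), the diagram is a chain of 6 nodes with one extra node attached to the third node from one end (E_7). One simple-root ordering that puts it in standard form is (alpha_4, alpha_2, alpha_3, alpha_7, alpha_5, alpha_6, alpha_1). So the algebra is type E_7.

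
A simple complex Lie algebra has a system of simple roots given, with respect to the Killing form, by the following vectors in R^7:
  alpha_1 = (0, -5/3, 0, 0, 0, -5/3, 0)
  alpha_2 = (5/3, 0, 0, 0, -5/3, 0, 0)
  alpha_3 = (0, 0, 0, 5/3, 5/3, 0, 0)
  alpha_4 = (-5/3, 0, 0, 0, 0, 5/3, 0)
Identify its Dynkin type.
Compute the Cartan integers a_ij = 2(alpha_i, alpha_j)/(alpha_j, alpha_j); the resulting 4x4 Cartan matrix is
[[2, 0, 0, -1], [0, 2, -1, -1], [0, -1, 2, 0], [-1, -1, 0, 2]].
All simple roots have the same length, so the diagram is simply laced. The associated Dynkin diagram is a chain of 4 nodes with single edges (A_4), so the type is A_4 (the algebra sl(5)).

A_4 (sl(5))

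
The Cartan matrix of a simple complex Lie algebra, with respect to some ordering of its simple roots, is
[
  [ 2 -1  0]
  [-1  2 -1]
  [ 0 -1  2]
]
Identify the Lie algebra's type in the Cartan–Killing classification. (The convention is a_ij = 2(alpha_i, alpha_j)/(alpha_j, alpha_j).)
A_3 (sl(4))

The matrix has rank 3 with 2's on the diagonal. Reading the off-diagonal entries as Dynkin edges (a single edge where a_ij = a_ji = -1; a double or triple edge where a_ij * a_ji = 2 or 3), the diagram is a chain of 3 nodes with single edges (A_3). One simple-root ordering that puts it in standard form is (alpha_3, alpha_2, alpha_1). So the algebra is type A_3, i.e. sl(4).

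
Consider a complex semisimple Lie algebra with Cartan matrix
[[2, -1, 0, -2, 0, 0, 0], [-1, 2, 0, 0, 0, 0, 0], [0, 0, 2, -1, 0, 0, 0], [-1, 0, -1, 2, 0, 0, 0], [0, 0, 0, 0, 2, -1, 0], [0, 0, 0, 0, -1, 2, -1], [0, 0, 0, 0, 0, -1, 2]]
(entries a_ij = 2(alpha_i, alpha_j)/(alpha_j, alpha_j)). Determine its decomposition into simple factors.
The diagram associated to this matrix has two connected components: the simple roots {alpha_5, alpha_6, alpha_7} form a chain of 3 nodes with single edges (A_3), and {alpha_1, alpha_2, alpha_3, alpha_4} form a chain of 4 nodes with a double edge between the middle two (F_4). A semisimple Lie algebra decomposes uniquely as the direct sum of simple ideals, one per connected component of its Dynkin diagram, so g ≅ A_3 ⊕ F_4 (dimension 15 + 52 = 67).

A_3 (sl(4)) ⊕ F_4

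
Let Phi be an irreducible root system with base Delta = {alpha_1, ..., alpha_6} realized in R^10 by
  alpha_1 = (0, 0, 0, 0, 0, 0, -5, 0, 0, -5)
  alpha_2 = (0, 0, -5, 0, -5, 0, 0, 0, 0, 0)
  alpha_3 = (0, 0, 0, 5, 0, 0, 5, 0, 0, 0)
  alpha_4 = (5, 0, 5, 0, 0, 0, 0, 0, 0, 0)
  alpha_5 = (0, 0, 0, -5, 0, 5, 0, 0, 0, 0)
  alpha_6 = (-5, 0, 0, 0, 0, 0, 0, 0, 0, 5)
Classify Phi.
Compute the Cartan integers a_ij = 2(alpha_i, alpha_j)/(alpha_j, alpha_j); the resulting 6x6 Cartan matrix is
[[2, 0, -1, 0, 0, -1], [0, 2, 0, -1, 0, 0], [-1, 0, 2, 0, -1, 0], [0, -1, 0, 2, 0, -1], [0, 0, -1, 0, 2, 0], [-1, 0, 0, -1, 0, 2]].
All simple roots have the same length, so the diagram is simply laced. The associated Dynkin diagram is a chain of 6 nodes with single edges (A_6), so the type is A_6 (the algebra sl(7)).

A6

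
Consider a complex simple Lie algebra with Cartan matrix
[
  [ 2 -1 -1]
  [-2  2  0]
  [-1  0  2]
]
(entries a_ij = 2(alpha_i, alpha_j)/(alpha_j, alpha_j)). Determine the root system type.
C3

The matrix has rank 3 with 2's on the diagonal. Reading the off-diagonal entries as Dynkin edges (a single edge where a_ij = a_ji = -1; a double or triple edge where a_ij * a_ji = 2 or 3), the diagram is a chain of 3 nodes with a double edge at one end; the terminal node there is the unique long simple root (C_3). One simple-root ordering that puts it in standard form is (alpha_3, alpha_1, alpha_2). So the algebra is type C_3, i.e. sp(6).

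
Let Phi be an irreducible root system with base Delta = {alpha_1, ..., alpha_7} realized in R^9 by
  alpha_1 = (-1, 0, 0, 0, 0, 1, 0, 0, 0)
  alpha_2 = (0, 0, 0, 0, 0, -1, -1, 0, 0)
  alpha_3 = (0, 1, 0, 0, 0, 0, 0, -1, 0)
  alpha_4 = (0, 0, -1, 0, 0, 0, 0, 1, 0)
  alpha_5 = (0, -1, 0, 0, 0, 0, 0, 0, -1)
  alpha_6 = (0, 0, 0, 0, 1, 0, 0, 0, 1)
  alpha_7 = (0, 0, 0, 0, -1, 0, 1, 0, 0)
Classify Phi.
Compute the Cartan integers a_ij = 2(alpha_i, alpha_j)/(alpha_j, alpha_j); the resulting 7x7 Cartan matrix is
[[2, -1, 0, 0, 0, 0, 0], [-1, 2, 0, 0, 0, 0, -1], [0, 0, 2, -1, -1, 0, 0], [0, 0, -1, 2, 0, 0, 0], [0, 0, -1, 0, 2, -1, 0], [0, 0, 0, 0, -1, 2, -1], [0, -1, 0, 0, 0, -1, 2]].
All simple roots have the same length, so the diagram is simply laced. The associated Dynkin diagram is a chain of 7 nodes with single edges (A_7), so the type is A_7 (the algebra sl(8)).

A7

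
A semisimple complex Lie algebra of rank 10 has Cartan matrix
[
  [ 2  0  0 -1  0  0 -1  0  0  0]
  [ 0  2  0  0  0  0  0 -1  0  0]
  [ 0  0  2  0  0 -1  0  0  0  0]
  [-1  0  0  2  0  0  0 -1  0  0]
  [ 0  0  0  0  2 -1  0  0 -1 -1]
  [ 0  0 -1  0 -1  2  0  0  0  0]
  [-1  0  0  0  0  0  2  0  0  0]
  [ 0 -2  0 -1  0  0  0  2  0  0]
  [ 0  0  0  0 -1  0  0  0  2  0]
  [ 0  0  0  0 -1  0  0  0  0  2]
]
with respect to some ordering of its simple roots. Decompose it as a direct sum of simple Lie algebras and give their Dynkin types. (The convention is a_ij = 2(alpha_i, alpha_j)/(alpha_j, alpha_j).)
B_5 + D_5

The diagram associated to this matrix has two connected components: the simple roots {alpha_1, alpha_2, alpha_4, alpha_7, alpha_8} form a chain of 5 nodes with a double edge at one end; the terminal node there is the unique short simple root (B_5), and {alpha_3, alpha_5, alpha_6, alpha_9, alpha_10} form a chain of 3 nodes with a fork of two nodes at one end (D_5). A semisimple Lie algebra decomposes uniquely as the direct sum of simple ideals, one per connected component of its Dynkin diagram, so g ≅ B_5 ⊕ D_5 (dimension 55 + 45 = 100).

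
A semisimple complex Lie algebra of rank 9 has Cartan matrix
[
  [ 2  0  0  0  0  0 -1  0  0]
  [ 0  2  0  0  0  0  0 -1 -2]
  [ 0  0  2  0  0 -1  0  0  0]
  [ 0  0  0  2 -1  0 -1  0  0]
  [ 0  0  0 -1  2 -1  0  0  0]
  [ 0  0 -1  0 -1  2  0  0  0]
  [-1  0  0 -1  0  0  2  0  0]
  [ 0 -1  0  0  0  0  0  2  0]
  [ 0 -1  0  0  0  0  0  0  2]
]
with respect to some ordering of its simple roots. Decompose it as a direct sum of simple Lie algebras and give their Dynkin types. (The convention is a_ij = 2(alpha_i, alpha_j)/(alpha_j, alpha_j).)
A6 + B3

The diagram associated to this matrix has two connected components: the simple roots {alpha_1, alpha_3, alpha_4, alpha_5, alpha_6, alpha_7} form a chain of 6 nodes with single edges (A_6), and {alpha_2, alpha_8, alpha_9} form a chain of 3 nodes with a double edge at one end; the terminal node there is the unique short simple root (B_3). A semisimple Lie algebra decomposes uniquely as the direct sum of simple ideals, one per connected component of its Dynkin diagram, so g ≅ A_6 ⊕ B_3 (dimension 48 + 21 = 69).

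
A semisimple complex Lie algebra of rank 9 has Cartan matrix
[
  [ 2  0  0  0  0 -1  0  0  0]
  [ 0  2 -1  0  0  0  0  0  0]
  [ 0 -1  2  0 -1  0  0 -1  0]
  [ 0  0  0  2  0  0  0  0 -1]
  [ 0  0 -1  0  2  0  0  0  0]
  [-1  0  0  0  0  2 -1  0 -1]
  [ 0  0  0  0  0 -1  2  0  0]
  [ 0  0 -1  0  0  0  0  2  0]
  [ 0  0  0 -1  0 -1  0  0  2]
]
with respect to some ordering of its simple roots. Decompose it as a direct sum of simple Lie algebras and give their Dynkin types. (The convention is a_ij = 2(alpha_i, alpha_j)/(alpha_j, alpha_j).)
The diagram associated to this matrix has two connected components: the simple roots {alpha_2, alpha_3, alpha_5, alpha_8} form a chain of 2 nodes with a fork of two nodes at one end (D_4), and {alpha_1, alpha_4, alpha_6, alpha_7, alpha_9} form a chain of 3 nodes with a fork of two nodes at one end (D_5). A semisimple Lie algebra decomposes uniquely as the direct sum of simple ideals, one per connected component of its Dynkin diagram, so g ≅ D_4 ⊕ D_5 (dimension 28 + 45 = 73).

type D_4 ⊕ type D_5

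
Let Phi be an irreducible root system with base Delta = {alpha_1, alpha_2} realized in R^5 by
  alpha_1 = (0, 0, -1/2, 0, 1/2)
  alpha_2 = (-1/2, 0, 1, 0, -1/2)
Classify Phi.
type G_2

Compute the Cartan integers a_ij = 2(alpha_i, alpha_j)/(alpha_j, alpha_j); the resulting 2x2 Cartan matrix is
[[2, -1], [-3, 2]].
The roots have two lengths (squared-length ratio 3:1); the short ones are alpha_{1}. The associated Dynkin diagram is two nodes joined by a triple edge (G_2), so the type is G_2.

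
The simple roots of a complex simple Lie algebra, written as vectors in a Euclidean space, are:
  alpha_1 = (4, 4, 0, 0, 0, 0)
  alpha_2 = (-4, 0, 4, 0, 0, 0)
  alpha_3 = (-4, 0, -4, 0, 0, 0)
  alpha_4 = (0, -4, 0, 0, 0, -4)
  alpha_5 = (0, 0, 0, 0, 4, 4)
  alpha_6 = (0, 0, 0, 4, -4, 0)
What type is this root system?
Compute the Cartan integers a_ij = 2(alpha_i, alpha_j)/(alpha_j, alpha_j); the resulting 6x6 Cartan matrix is
[[2, -1, -1, -1, 0, 0], [-1, 2, 0, 0, 0, 0], [-1, 0, 2, 0, 0, 0], [-1, 0, 0, 2, -1, 0], [0, 0, 0, -1, 2, -1], [0, 0, 0, 0, -1, 2]].
All simple roots have the same length, so the diagram is simply laced. The associated Dynkin diagram is a chain of 4 nodes with a fork of two nodes at one end (D_6), so the type is D_6 (the algebra so(12)).

D_6 (so(12))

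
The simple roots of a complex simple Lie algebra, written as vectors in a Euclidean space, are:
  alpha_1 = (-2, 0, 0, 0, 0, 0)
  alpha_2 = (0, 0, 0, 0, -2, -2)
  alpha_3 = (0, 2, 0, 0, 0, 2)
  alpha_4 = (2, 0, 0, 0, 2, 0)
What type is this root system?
Compute the Cartan integers a_ij = 2(alpha_i, alpha_j)/(alpha_j, alpha_j); the resulting 4x4 Cartan matrix is
[[2, 0, 0, -1], [0, 2, -1, -1], [0, -1, 2, 0], [-2, -1, 0, 2]].
The roots have two lengths (squared-length ratio 2:1); the short ones are alpha_{1}. The associated Dynkin diagram is a chain of 4 nodes with a double edge at one end; the terminal node there is the unique short simple root (B_4), so the type is B_4 (the algebra so(9)).

B_4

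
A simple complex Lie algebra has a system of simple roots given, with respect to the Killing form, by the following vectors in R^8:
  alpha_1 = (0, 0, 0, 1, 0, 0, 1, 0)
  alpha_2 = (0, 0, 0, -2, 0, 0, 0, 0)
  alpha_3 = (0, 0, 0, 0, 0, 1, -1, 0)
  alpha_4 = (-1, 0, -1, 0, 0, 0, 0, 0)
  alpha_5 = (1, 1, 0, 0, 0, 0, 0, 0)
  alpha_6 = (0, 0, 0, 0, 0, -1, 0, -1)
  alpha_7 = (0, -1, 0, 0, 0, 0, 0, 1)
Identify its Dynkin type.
C7

Compute the Cartan integers a_ij = 2(alpha_i, alpha_j)/(alpha_j, alpha_j); the resulting 7x7 Cartan matrix is
[[2, -1, -1, 0, 0, 0, 0], [-2, 2, 0, 0, 0, 0, 0], [-1, 0, 2, 0, 0, -1, 0], [0, 0, 0, 2, -1, 0, 0], [0, 0, 0, -1, 2, 0, -1], [0, 0, -1, 0, 0, 2, -1], [0, 0, 0, 0, -1, -1, 2]].
The roots have two lengths (squared-length ratio 2:1); the short ones are alpha_{1,3,4,5,6,7}. The associated Dynkin diagram is a chain of 7 nodes with a double edge at one end; the terminal node there is the unique long simple root (C_7), so the type is C_7 (the algebra sp(14)).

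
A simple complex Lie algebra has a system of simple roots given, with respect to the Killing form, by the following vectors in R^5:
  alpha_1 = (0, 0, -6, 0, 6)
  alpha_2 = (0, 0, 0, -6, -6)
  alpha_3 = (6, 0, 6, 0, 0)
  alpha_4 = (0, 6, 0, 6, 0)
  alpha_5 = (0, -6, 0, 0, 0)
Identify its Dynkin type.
B_5

Compute the Cartan integers a_ij = 2(alpha_i, alpha_j)/(alpha_j, alpha_j); the resulting 5x5 Cartan matrix is
[[2, -1, -1, 0, 0], [-1, 2, 0, -1, 0], [-1, 0, 2, 0, 0], [0, -1, 0, 2, -2], [0, 0, 0, -1, 2]].
The roots have two lengths (squared-length ratio 2:1); the short ones are alpha_{5}. The associated Dynkin diagram is a chain of 5 nodes with a double edge at one end; the terminal node there is the unique short simple root (B_5), so the type is B_5 (the algebra so(11)).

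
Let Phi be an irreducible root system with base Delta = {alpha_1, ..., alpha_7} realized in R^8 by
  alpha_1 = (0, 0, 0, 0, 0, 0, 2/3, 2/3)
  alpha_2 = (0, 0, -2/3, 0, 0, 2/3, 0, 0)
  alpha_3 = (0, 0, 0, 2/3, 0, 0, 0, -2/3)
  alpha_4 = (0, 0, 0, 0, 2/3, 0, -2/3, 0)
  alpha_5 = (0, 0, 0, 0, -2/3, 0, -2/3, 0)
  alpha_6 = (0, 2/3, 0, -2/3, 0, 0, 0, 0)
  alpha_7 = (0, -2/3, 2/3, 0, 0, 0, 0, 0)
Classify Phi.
Compute the Cartan integers a_ij = 2(alpha_i, alpha_j)/(alpha_j, alpha_j); the resulting 7x7 Cartan matrix is
[[2, 0, -1, -1, -1, 0, 0], [0, 2, 0, 0, 0, 0, -1], [-1, 0, 2, 0, 0, -1, 0], [-1, 0, 0, 2, 0, 0, 0], [-1, 0, 0, 0, 2, 0, 0], [0, 0, -1, 0, 0, 2, -1], [0, -1, 0, 0, 0, -1, 2]].
All simple roots have the same length, so the diagram is simply laced. The associated Dynkin diagram is a chain of 5 nodes with a fork of two nodes at one end (D_7), so the type is D_7 (the algebra so(14)).

D_7 (so(14))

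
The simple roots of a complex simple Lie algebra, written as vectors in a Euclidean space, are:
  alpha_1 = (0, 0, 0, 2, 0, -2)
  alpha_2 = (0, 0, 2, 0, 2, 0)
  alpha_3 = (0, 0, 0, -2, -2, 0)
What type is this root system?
Compute the Cartan integers a_ij = 2(alpha_i, alpha_j)/(alpha_j, alpha_j); the resulting 3x3 Cartan matrix is
[[2, 0, -1], [0, 2, -1], [-1, -1, 2]].
All simple roots have the same length, so the diagram is simply laced. The associated Dynkin diagram is a chain of 3 nodes with single edges (A_3), so the type is A_3 (the algebra sl(4)).

A_3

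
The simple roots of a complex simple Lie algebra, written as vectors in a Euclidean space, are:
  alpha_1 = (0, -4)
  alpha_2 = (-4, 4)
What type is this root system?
Compute the Cartan integers a_ij = 2(alpha_i, alpha_j)/(alpha_j, alpha_j); the resulting 2x2 Cartan matrix is
[[2, -1], [-2, 2]].
The roots have two lengths (squared-length ratio 2:1); the short ones are alpha_{1}. The associated Dynkin diagram is a chain of 2 nodes with a double edge at one end; the terminal node there is the unique short simple root (B_2), so the type is B_2 (the algebra so(5)).

B_2 (so(5))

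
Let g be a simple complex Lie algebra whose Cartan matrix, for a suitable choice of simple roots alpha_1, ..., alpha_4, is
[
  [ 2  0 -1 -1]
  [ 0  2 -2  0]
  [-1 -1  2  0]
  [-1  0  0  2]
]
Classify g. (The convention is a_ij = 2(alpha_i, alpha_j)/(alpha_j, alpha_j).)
C4

The matrix has rank 4 with 2's on the diagonal. Reading the off-diagonal entries as Dynkin edges (a single edge where a_ij = a_ji = -1; a double or triple edge where a_ij * a_ji = 2 or 3), the diagram is a chain of 4 nodes with a double edge at one end; the terminal node there is the unique long simple root (C_4). One simple-root ordering that puts it in standard form is (alpha_4, alpha_1, alpha_3, alpha_2). So the algebra is type C_4, i.e. sp(8).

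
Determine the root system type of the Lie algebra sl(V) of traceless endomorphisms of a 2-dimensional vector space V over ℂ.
This is sl(2), which has dimension 2^2 - 1 = 3 and rank 2 - 1 = 1 (a Cartan subalgebra is the diagonal traceless matrices). In the classification of classical Lie algebras, the special linear algebra sl(n+1) has type A_n; here n = 1, so the Dynkin diagram is a chain of 1 nodes with single edges (A_1). Hence the type is A_1.

A_1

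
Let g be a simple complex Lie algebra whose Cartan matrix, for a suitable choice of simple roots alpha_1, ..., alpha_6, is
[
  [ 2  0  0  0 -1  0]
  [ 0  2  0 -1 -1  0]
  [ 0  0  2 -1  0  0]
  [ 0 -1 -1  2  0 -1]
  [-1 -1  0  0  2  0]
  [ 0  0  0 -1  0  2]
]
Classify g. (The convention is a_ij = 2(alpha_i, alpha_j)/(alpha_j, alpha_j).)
D_6

The matrix has rank 6 with 2's on the diagonal. Reading the off-diagonal entries as Dynkin edges (a single edge where a_ij = a_ji = -1; a double or triple edge where a_ij * a_ji = 2 or 3), the diagram is a chain of 4 nodes with a fork of two nodes at one end (D_6). One simple-root ordering that puts it in standard form is (alpha_1, alpha_5, alpha_2, alpha_4, alpha_6, alpha_3). So the algebra is type D_6, i.e. so(12).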